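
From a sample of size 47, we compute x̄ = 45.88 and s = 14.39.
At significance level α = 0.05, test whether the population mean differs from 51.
One-sample t-test:
H₀: μ = 51
H₁: μ ≠ 51
df = n - 1 = 46
t = (x̄ - μ₀) / (s/√n) = (45.88 - 51) / (14.39/√47) = -2.439
p-value = 0.0186

Since p-value < α = 0.05, we reject H₀.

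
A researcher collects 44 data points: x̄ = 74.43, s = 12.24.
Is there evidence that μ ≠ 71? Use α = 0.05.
One-sample t-test:
H₀: μ = 71
H₁: μ ≠ 71
df = n - 1 = 43
t = (x̄ - μ₀) / (s/√n) = (74.43 - 71) / (12.24/√44) = 1.859
p-value = 0.0699

Since p-value > α = 0.05, we fail to reject H₀.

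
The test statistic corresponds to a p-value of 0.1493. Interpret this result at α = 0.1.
Since p = 0.1493 > α = 0.1, fail to reject H₀.
There is insufficient evidence to reject the null hypothesis; the result is not statistically significant at the 0.1 level.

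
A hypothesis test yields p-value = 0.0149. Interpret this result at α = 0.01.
Since p = 0.0149 > α = 0.01, fail to reject H₀.
There is insufficient evidence to reject the null hypothesis; the result is not statistically significant at the 0.01 level.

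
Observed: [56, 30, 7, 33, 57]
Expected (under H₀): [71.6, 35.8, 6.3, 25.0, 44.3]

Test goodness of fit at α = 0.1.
Chi-square goodness of fit test:
H₀: observed counts match expected distribution
H₁: observed counts differ from expected distribution
df = k - 1 = 4
χ² = Σ(O - E)²/E
   = (56 - 71.6)²/71.6 + (30 - 35.8)²/35.8 + (7 - 6.3)²/6.3 + (33 - 25.0)²/25.0 + (57 - 44.3)²/44.3
   = 3.399 + 0.940 + 0.078 + 2.560 + 3.641
   = 10.62
p-value = 0.0312

Since p-value < α = 0.1, we reject H₀.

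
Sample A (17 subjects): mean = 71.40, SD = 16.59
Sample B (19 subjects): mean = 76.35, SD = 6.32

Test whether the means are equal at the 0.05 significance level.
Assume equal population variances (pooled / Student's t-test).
Student's two-sample t-test (equal variances):
H₀: μ₁ = μ₂
H₁: μ₁ ≠ μ₂
df = n₁ + n₂ - 2 = 34
Pooled variance s_p² = [(n₁-1)s₁² + (n₂-1)s₂²] / (n₁ + n₂ - 2) = [(16)(16.59²) + (18)(6.32²)] / 34 = 150.6651
SE = √(s_p²(1/n₁ + 1/n₂)) = √(150.6651 × (1/17 + 1/19)) = 4.0979
t = (x̄₁ - x̄₂) / SE = (71.40 - 76.35) / 4.0979 = -4.95 / 4.0979 = -1.208
p-value = 0.2354

Since p-value > α = 0.05, we fail to reject H₀.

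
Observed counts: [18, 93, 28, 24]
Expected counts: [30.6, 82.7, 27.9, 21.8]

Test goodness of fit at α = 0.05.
Chi-square goodness of fit test:
H₀: observed counts match expected distribution
H₁: observed counts differ from expected distribution
df = k - 1 = 3
χ² = Σ(O - E)²/E
   = (18 - 30.6)²/30.6 + (93 - 82.7)²/82.7 + (28 - 27.9)²/27.9 + (24 - 21.8)²/21.8
   = 5.188 + 1.283 + 0.000 + 0.222
   = 6.69
p-value = 0.0823

Since p-value > α = 0.05, we fail to reject H₀.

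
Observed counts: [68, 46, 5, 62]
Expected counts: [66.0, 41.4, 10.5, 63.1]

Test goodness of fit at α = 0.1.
Chi-square goodness of fit test:
H₀: observed counts match expected distribution
H₁: observed counts differ from expected distribution
df = k - 1 = 3
χ² = Σ(O - E)²/E
   = (68 - 66.0)²/66.0 + (46 - 41.4)²/41.4 + (5 - 10.5)²/10.5 + (62 - 63.1)²/63.1
   = 0.061 + 0.511 + 2.881 + 0.019
   = 3.47
p-value = 0.3244

Since p-value > α = 0.1, we fail to reject H₀.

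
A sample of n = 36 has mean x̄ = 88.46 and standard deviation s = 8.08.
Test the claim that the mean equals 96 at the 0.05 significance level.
One-sample t-test:
H₀: μ = 96
H₁: μ ≠ 96
df = n - 1 = 35
t = (x̄ - μ₀) / (s/√n) = (88.46 - 96) / (8.08/√36) = -5.599
p-value < 0.0001

Since p-value < α = 0.05, we reject H₀.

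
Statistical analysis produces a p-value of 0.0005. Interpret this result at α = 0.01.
Since p = 0.0005 < α = 0.01, reject H₀.
There is sufficient evidence to reject the null hypothesis; the result is statistically significant at the 0.01 level.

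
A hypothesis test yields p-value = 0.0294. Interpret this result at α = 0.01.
Since p = 0.0294 > α = 0.01, fail to reject H₀.
There is insufficient evidence to reject the null hypothesis; the result is not statistically significant at the 0.01 level.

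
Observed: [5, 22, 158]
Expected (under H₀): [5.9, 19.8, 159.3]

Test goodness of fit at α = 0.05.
Chi-square goodness of fit test:
H₀: observed counts match expected distribution
H₁: observed counts differ from expected distribution
df = k - 1 = 2
χ² = Σ(O - E)²/E
   = (5 - 5.9)²/5.9 + (22 - 19.8)²/19.8 + (158 - 159.3)²/159.3
   = 0.137 + 0.244 + 0.011
   = 0.39
p-value = 0.8219

Since p-value > α = 0.05, we fail to reject H₀.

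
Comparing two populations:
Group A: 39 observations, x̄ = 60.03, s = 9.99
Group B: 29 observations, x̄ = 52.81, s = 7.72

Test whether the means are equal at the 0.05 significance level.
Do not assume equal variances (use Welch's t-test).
Welch's two-sample t-test:
H₀: μ₁ = μ₂
H₁: μ₁ ≠ μ₂
s₁²/n₁ = 9.99²/39 = 2.5590,  s₂²/n₂ = 7.72²/29 = 2.0551
SE = √(s₁²/n₁ + s₂²/n₂) = √(2.5590 + 2.0551) = 2.1480
df (Welch-Satterthwaite) = (s₁²/n₁ + s₂²/n₂)² / [(s₁²/n₁)²/(n₁-1) + (s₂²/n₂)²/(n₂-1)] ≈ 65.88
t = (x̄₁ - x̄₂) / SE = (60.03 - 52.81) / 2.1480 = 7.22 / 2.1480 = 3.361
p-value = 0.0013

Since p-value < α = 0.05, we reject H₀.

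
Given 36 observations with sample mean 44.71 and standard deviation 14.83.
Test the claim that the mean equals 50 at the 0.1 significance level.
One-sample t-test:
H₀: μ = 50
H₁: μ ≠ 50
df = n - 1 = 35
t = (x̄ - μ₀) / (s/√n) = (44.71 - 50) / (14.83/√36) = -2.140
p-value = 0.0394

Since p-value < α = 0.1, we reject H₀.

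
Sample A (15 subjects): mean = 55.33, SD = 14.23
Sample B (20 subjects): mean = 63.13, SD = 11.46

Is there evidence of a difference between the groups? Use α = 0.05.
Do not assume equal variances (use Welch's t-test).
Welch's two-sample t-test:
H₀: μ₁ = μ₂
H₁: μ₁ ≠ μ₂
s₁²/n₁ = 14.23²/15 = 13.4995,  s₂²/n₂ = 11.46²/20 = 6.5666
SE = √(s₁²/n₁ + s₂²/n₂) = √(13.4995 + 6.5666) = 4.4795
df (Welch-Satterthwaite) = (s₁²/n₁ + s₂²/n₂)² / [(s₁²/n₁)²/(n₁-1) + (s₂²/n₂)²/(n₂-1)] ≈ 26.34
t = (x̄₁ - x̄₂) / SE = (55.33 - 63.13) / 4.4795 = -7.80 / 4.4795 = -1.741
p-value = 0.0933

Since p-value > α = 0.05, we fail to reject H₀.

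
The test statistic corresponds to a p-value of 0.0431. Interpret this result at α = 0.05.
Since p = 0.0431 < α = 0.05, reject H₀.
There is sufficient evidence to reject the null hypothesis; the result is statistically significant at the 0.05 level.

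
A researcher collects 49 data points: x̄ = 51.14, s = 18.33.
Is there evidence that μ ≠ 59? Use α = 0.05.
One-sample t-test:
H₀: μ = 59
H₁: μ ≠ 59
df = n - 1 = 48
t = (x̄ - μ₀) / (s/√n) = (51.14 - 59) / (18.33/√49) = -3.002
p-value = 0.0043

Since p-value < α = 0.05, we reject H₀.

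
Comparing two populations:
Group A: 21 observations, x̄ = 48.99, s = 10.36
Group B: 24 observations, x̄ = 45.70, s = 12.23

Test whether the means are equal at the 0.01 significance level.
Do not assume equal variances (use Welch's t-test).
Welch's two-sample t-test:
H₀: μ₁ = μ₂
H₁: μ₁ ≠ μ₂
s₁²/n₁ = 10.36²/21 = 5.1109,  s₂²/n₂ = 12.23²/24 = 6.2322
SE = √(s₁²/n₁ + s₂²/n₂) = √(5.1109 + 6.2322) = 3.3680
df (Welch-Satterthwaite) = (s₁²/n₁ + s₂²/n₂)² / [(s₁²/n₁)²/(n₁-1) + (s₂²/n₂)²/(n₂-1)] ≈ 42.96
t = (x̄₁ - x̄₂) / SE = (48.99 - 45.70) / 3.3680 = 3.29 / 3.3680 = 0.977
p-value = 0.3341

Since p-value > α = 0.01, we fail to reject H₀.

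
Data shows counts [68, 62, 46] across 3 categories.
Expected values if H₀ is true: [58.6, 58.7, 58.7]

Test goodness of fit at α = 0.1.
Chi-square goodness of fit test:
H₀: observed counts match expected distribution
H₁: observed counts differ from expected distribution
df = k - 1 = 2
χ² = Σ(O - E)²/E
   = (68 - 58.6)²/58.6 + (62 - 58.7)²/58.7 + (46 - 58.7)²/58.7
   = 1.508 + 0.186 + 2.748
   = 4.44
p-value = 0.1086

Since p-value > α = 0.1, we fail to reject H₀.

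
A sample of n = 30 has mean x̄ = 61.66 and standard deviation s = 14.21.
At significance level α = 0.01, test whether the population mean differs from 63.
One-sample t-test:
H₀: μ = 63
H₁: μ ≠ 63
df = n - 1 = 29
t = (x̄ - μ₀) / (s/√n) = (61.66 - 63) / (14.21/√30) = -0.517
p-value = 0.6094

Since p-value > α = 0.01, we fail to reject H₀.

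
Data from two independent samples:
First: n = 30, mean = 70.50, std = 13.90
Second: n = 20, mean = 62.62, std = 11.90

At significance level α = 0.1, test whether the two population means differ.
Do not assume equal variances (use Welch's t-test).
Welch's two-sample t-test:
H₀: μ₁ = μ₂
H₁: μ₁ ≠ μ₂
s₁²/n₁ = 13.90²/30 = 6.4403,  s₂²/n₂ = 11.90²/20 = 7.0805
SE = √(s₁²/n₁ + s₂²/n₂) = √(6.4403 + 7.0805) = 3.6771
df (Welch-Satterthwaite) = (s₁²/n₁ + s₂²/n₂)² / [(s₁²/n₁)²/(n₁-1) + (s₂²/n₂)²/(n₂-1)] ≈ 44.93
t = (x̄₁ - x̄₂) / SE = (70.50 - 62.62) / 3.6771 = 7.88 / 3.6771 = 2.143
p-value = 0.0376

Since p-value < α = 0.1, we reject H₀.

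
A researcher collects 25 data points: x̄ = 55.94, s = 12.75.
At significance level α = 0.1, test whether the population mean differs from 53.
One-sample t-test:
H₀: μ = 53
H₁: μ ≠ 53
df = n - 1 = 24
t = (x̄ - μ₀) / (s/√n) = (55.94 - 53) / (12.75/√25) = 1.153
p-value = 0.2603

Since p-value > α = 0.1, we fail to reject H₀.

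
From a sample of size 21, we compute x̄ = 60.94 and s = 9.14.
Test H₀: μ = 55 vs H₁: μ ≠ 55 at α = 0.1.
One-sample t-test:
H₀: μ = 55
H₁: μ ≠ 55
df = n - 1 = 20
t = (x̄ - μ₀) / (s/√n) = (60.94 - 55) / (9.14/√21) = 2.978
p-value = 0.0074

Since p-value < α = 0.1, we reject H₀.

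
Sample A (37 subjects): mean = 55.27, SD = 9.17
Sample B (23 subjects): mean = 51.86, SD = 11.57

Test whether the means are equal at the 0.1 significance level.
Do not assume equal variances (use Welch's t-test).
Welch's two-sample t-test:
H₀: μ₁ = μ₂
H₁: μ₁ ≠ μ₂
s₁²/n₁ = 9.17²/37 = 2.2727,  s₂²/n₂ = 11.57²/23 = 5.8202
SE = √(s₁²/n₁ + s₂²/n₂) = √(2.2727 + 5.8202) = 2.8448
df (Welch-Satterthwaite) = (s₁²/n₁ + s₂²/n₂)² / [(s₁²/n₁)²/(n₁-1) + (s₂²/n₂)²/(n₂-1)] ≈ 38.91
t = (x̄₁ - x̄₂) / SE = (55.27 - 51.86) / 2.8448 = 3.41 / 2.8448 = 1.199
p-value = 0.2379

Since p-value > α = 0.1, we fail to reject H₀.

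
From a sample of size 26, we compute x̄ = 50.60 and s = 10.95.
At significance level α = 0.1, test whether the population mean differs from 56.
One-sample t-test:
H₀: μ = 56
H₁: μ ≠ 56
df = n - 1 = 25
t = (x̄ - μ₀) / (s/√n) = (50.60 - 56) / (10.95/√26) = -2.515
p-value = 0.0187

Since p-value < α = 0.1, we reject H₀.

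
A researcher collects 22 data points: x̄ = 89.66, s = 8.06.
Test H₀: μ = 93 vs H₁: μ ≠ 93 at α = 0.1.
One-sample t-test:
H₀: μ = 93
H₁: μ ≠ 93
df = n - 1 = 21
t = (x̄ - μ₀) / (s/√n) = (89.66 - 93) / (8.06/√22) = -1.944
p-value = 0.0655

Since p-value < α = 0.1, we reject H₀.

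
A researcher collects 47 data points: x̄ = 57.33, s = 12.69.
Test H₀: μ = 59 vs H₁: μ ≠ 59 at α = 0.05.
One-sample t-test:
H₀: μ = 59
H₁: μ ≠ 59
df = n - 1 = 46
t = (x̄ - μ₀) / (s/√n) = (57.33 - 59) / (12.69/√47) = -0.902
p-value = 0.3716

Since p-value > α = 0.05, we fail to reject H₀.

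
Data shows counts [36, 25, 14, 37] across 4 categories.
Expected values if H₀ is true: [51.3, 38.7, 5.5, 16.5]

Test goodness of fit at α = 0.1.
Chi-square goodness of fit test:
H₀: observed counts match expected distribution
H₁: observed counts differ from expected distribution
df = k - 1 = 3
χ² = Σ(O - E)²/E
   = (36 - 51.3)²/51.3 + (25 - 38.7)²/38.7 + (14 - 5.5)²/5.5 + (37 - 16.5)²/16.5
   = 4.563 + 4.850 + 13.136 + 25.470
   = 48.02
p-value < 0.0001

Since p-value < α = 0.1, we reject H₀.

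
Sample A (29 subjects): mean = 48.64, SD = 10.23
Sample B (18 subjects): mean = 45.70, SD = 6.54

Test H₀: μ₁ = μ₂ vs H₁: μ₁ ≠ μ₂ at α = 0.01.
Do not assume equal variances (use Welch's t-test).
Welch's two-sample t-test:
H₀: μ₁ = μ₂
H₁: μ₁ ≠ μ₂
s₁²/n₁ = 10.23²/29 = 3.6087,  s₂²/n₂ = 6.54²/18 = 2.3762
SE = √(s₁²/n₁ + s₂²/n₂) = √(3.6087 + 2.3762) = 2.4464
df (Welch-Satterthwaite) = (s₁²/n₁ + s₂²/n₂)² / [(s₁²/n₁)²/(n₁-1) + (s₂²/n₂)²/(n₂-1)] ≈ 44.93
t = (x̄₁ - x̄₂) / SE = (48.64 - 45.70) / 2.4464 = 2.94 / 2.4464 = 1.202
p-value = 0.2358

Since p-value > α = 0.01, we fail to reject H₀.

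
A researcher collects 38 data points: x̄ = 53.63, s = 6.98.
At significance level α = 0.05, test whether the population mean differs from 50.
One-sample t-test:
H₀: μ = 50
H₁: μ ≠ 50
df = n - 1 = 37
t = (x̄ - μ₀) / (s/√n) = (53.63 - 50) / (6.98/√38) = 3.206
p-value = 0.0028

Since p-value < α = 0.05, we reject H₀.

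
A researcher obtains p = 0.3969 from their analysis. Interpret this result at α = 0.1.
Since p = 0.3969 > α = 0.1, fail to reject H₀.
There is insufficient evidence to reject the null hypothesis; the result is not statistically significant at the 0.1 level.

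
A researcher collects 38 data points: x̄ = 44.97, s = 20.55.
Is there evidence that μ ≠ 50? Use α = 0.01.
One-sample t-test:
H₀: μ = 50
H₁: μ ≠ 50
df = n - 1 = 37
t = (x̄ - μ₀) / (s/√n) = (44.97 - 50) / (20.55/√38) = -1.509
p-value = 0.1398

Since p-value > α = 0.01, we fail to reject H₀.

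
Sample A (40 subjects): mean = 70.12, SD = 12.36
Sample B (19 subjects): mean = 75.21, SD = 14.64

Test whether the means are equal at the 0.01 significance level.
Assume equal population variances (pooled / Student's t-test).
Student's two-sample t-test (equal variances):
H₀: μ₁ = μ₂
H₁: μ₁ ≠ μ₂
df = n₁ + n₂ - 2 = 57
Pooled variance s_p² = [(n₁-1)s₁² + (n₂-1)s₂²] / (n₁ + n₂ - 2) = [(39)(12.36²) + (18)(14.64²)] / 57 = 172.2096
SE = √(s_p²(1/n₁ + 1/n₂)) = √(172.2096 × (1/40 + 1/19)) = 3.6564
t = (x̄₁ - x̄₂) / SE = (70.12 - 75.21) / 3.6564 = -5.09 / 3.6564 = -1.392
p-value = 0.1693

Since p-value > α = 0.01, we fail to reject H₀.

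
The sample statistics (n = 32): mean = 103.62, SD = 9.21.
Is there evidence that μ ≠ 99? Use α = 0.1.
One-sample t-test:
H₀: μ = 99
H₁: μ ≠ 99
df = n - 1 = 31
t = (x̄ - μ₀) / (s/√n) = (103.62 - 99) / (9.21/√32) = 2.838
p-value = 0.0079

Since p-value < α = 0.1, we reject H₀.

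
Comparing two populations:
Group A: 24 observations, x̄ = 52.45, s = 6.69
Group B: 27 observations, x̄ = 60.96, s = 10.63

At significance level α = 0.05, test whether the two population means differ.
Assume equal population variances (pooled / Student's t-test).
Student's two-sample t-test (equal variances):
H₀: μ₁ = μ₂
H₁: μ₁ ≠ μ₂
df = n₁ + n₂ - 2 = 49
Pooled variance s_p² = [(n₁-1)s₁² + (n₂-1)s₂²] / (n₁ + n₂ - 2) = [(23)(6.69²) + (26)(10.63²)] / 49 = 80.9655
SE = √(s_p²(1/n₁ + 1/n₂)) = √(80.9655 × (1/24 + 1/27)) = 2.5243
t = (x̄₁ - x̄₂) / SE = (52.45 - 60.96) / 2.5243 = -8.51 / 2.5243 = -3.371
p-value = 0.0015

Since p-value < α = 0.05, we reject H₀.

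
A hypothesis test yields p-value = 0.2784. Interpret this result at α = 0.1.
Since p = 0.2784 > α = 0.1, fail to reject H₀.
There is insufficient evidence to reject the null hypothesis; the result is not statistically significant at the 0.1 level.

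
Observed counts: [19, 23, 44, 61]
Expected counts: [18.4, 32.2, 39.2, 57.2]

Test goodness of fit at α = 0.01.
Chi-square goodness of fit test:
H₀: observed counts match expected distribution
H₁: observed counts differ from expected distribution
df = k - 1 = 3
χ² = Σ(O - E)²/E
   = (19 - 18.4)²/18.4 + (23 - 32.2)²/32.2 + (44 - 39.2)²/39.2 + (61 - 57.2)²/57.2
   = 0.020 + 2.629 + 0.588 + 0.252
   = 3.49
p-value = 0.3223

Since p-value > α = 0.01, we fail to reject H₀.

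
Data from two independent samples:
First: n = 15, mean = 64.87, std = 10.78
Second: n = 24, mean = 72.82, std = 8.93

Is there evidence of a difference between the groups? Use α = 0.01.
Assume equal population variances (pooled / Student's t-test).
Student's two-sample t-test (equal variances):
H₀: μ₁ = μ₂
H₁: μ₁ ≠ μ₂
df = n₁ + n₂ - 2 = 37
Pooled variance s_p² = [(n₁-1)s₁² + (n₂-1)s₂²] / (n₁ + n₂ - 2) = [(14)(10.78²) + (23)(8.93²)] / 37 = 93.5419
SE = √(s_p²(1/n₁ + 1/n₂)) = √(93.5419 × (1/15 + 1/24)) = 3.1833
t = (x̄₁ - x̄₂) / SE = (64.87 - 72.82) / 3.1833 = -7.95 / 3.1833 = -2.497
p-value = 0.0171

Since p-value > α = 0.01, we fail to reject H₀.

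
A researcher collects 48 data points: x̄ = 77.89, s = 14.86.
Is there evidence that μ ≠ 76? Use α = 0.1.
One-sample t-test:
H₀: μ = 76
H₁: μ ≠ 76
df = n - 1 = 47
t = (x̄ - μ₀) / (s/√n) = (77.89 - 76) / (14.86/√48) = 0.881
p-value = 0.3827

Since p-value > α = 0.1, we fail to reject H₀.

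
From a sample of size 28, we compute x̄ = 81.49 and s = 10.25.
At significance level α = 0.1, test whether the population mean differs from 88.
One-sample t-test:
H₀: μ = 88
H₁: μ ≠ 88
df = n - 1 = 27
t = (x̄ - μ₀) / (s/√n) = (81.49 - 88) / (10.25/√28) = -3.361
p-value = 0.0023

Since p-value < α = 0.1, we reject H₀.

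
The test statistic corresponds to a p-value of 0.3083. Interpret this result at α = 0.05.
Since p = 0.3083 > α = 0.05, fail to reject H₀.
There is insufficient evidence to reject the null hypothesis; the result is not statistically significant at the 0.05 level.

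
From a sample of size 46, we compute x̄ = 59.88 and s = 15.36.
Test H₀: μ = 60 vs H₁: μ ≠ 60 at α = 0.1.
One-sample t-test:
H₀: μ = 60
H₁: μ ≠ 60
df = n - 1 = 45
t = (x̄ - μ₀) / (s/√n) = (59.88 - 60) / (15.36/√46) = -0.053
p-value = 0.9580

Since p-value > α = 0.1, we fail to reject H₀.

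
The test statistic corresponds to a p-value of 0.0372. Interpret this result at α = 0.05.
Since p = 0.0372 < α = 0.05, reject H₀.
There is sufficient evidence to reject the null hypothesis; the result is statistically significant at the 0.05 level.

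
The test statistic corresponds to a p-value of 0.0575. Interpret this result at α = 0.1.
Since p = 0.0575 < α = 0.1, reject H₀.
There is sufficient evidence to reject the null hypothesis; the result is statistically significant at the 0.1 level.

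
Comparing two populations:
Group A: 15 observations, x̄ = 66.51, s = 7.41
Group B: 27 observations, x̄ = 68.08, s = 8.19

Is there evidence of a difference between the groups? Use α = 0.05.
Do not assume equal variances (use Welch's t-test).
Welch's two-sample t-test:
H₀: μ₁ = μ₂
H₁: μ₁ ≠ μ₂
s₁²/n₁ = 7.41²/15 = 3.6605,  s₂²/n₂ = 8.19²/27 = 2.4843
SE = √(s₁²/n₁ + s₂²/n₂) = √(3.6605 + 2.4843) = 2.4789
df (Welch-Satterthwaite) = (s₁²/n₁ + s₂²/n₂)² / [(s₁²/n₁)²/(n₁-1) + (s₂²/n₂)²/(n₂-1)] ≈ 31.61
t = (x̄₁ - x̄₂) / SE = (66.51 - 68.08) / 2.4789 = -1.57 / 2.4789 = -0.633
p-value = 0.5311

Since p-value > α = 0.05, we fail to reject H₀.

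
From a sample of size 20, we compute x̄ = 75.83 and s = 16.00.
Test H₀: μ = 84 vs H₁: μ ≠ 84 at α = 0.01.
One-sample t-test:
H₀: μ = 84
H₁: μ ≠ 84
df = n - 1 = 19
t = (x̄ - μ₀) / (s/√n) = (75.83 - 84) / (16.00/√20) = -2.284
p-value = 0.0341

Since p-value > α = 0.01, we fail to reject H₀.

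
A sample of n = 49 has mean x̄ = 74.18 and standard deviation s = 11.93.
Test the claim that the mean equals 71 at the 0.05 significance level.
One-sample t-test:
H₀: μ = 71
H₁: μ ≠ 71
df = n - 1 = 48
t = (x̄ - μ₀) / (s/√n) = (74.18 - 71) / (11.93/√49) = 1.866
p-value = 0.0682

Since p-value > α = 0.05, we fail to reject H₀.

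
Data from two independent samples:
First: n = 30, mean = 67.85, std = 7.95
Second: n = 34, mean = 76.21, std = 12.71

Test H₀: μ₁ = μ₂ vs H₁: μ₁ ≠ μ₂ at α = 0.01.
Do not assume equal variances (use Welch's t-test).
Welch's two-sample t-test:
H₀: μ₁ = μ₂
H₁: μ₁ ≠ μ₂
s₁²/n₁ = 7.95²/30 = 2.1067,  s₂²/n₂ = 12.71²/34 = 4.7513
SE = √(s₁²/n₁ + s₂²/n₂) = √(2.1067 + 4.7513) = 2.6188
df (Welch-Satterthwaite) = (s₁²/n₁ + s₂²/n₂)² / [(s₁²/n₁)²/(n₁-1) + (s₂²/n₂)²/(n₂-1)] ≈ 56.18
t = (x̄₁ - x̄₂) / SE = (67.85 - 76.21) / 2.6188 = -8.36 / 2.6188 = -3.192
p-value = 0.0023

Since p-value < α = 0.01, we reject H₀.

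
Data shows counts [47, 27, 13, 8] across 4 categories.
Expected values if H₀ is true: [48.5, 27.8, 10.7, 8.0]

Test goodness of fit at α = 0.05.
Chi-square goodness of fit test:
H₀: observed counts match expected distribution
H₁: observed counts differ from expected distribution
df = k - 1 = 3
χ² = Σ(O - E)²/E
   = (47 - 48.5)²/48.5 + (27 - 27.8)²/27.8 + (13 - 10.7)²/10.7 + (8 - 8.0)²/8.0
   = 0.046 + 0.023 + 0.494 + 0.000
   = 0.56
p-value = 0.9047

Since p-value > α = 0.05, we fail to reject H₀.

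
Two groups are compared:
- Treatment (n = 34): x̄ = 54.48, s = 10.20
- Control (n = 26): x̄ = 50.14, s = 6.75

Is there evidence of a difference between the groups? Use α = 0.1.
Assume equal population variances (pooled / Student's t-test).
Student's two-sample t-test (equal variances):
H₀: μ₁ = μ₂
H₁: μ₁ ≠ μ₂
df = n₁ + n₂ - 2 = 58
Pooled variance s_p² = [(n₁-1)s₁² + (n₂-1)s₂²] / (n₁ + n₂ - 2) = [(33)(10.20²) + (25)(6.75²)] / 58 = 78.8342
SE = √(s_p²(1/n₁ + 1/n₂)) = √(78.8342 × (1/34 + 1/26)) = 2.3132
t = (x̄₁ - x̄₂) / SE = (54.48 - 50.14) / 2.3132 = 4.34 / 2.3132 = 1.876
p-value = 0.0657

Since p-value < α = 0.1, we reject H₀.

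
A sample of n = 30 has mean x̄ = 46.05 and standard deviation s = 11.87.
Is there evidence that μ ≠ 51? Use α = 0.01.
One-sample t-test:
H₀: μ = 51
H₁: μ ≠ 51
df = n - 1 = 29
t = (x̄ - μ₀) / (s/√n) = (46.05 - 51) / (11.87/√30) = -2.284
p-value = 0.0299

Since p-value > α = 0.01, we fail to reject H₀.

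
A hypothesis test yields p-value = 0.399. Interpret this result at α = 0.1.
Since p = 0.399 > α = 0.1, fail to reject H₀.
There is insufficient evidence to reject the null hypothesis; the result is not statistically significant at the 0.1 level.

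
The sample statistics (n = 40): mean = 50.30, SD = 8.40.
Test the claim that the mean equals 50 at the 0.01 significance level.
One-sample t-test:
H₀: μ = 50
H₁: μ ≠ 50
df = n - 1 = 39
t = (x̄ - μ₀) / (s/√n) = (50.30 - 50) / (8.40/√40) = 0.226
p-value = 0.8225

Since p-value > α = 0.01, we fail to reject H₀.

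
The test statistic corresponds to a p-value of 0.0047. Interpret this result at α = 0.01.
Since p = 0.0047 < α = 0.01, reject H₀.
There is sufficient evidence to reject the null hypothesis; the result is statistically significant at the 0.01 level.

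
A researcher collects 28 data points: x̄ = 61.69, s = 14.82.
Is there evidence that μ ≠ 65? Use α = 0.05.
One-sample t-test:
H₀: μ = 65
H₁: μ ≠ 65
df = n - 1 = 27
t = (x̄ - μ₀) / (s/√n) = (61.69 - 65) / (14.82/√28) = -1.182
p-value = 0.2476

Since p-value > α = 0.05, we fail to reject H₀.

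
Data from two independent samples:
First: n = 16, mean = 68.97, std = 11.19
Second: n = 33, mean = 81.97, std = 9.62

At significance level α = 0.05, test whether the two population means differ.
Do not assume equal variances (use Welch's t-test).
Welch's two-sample t-test:
H₀: μ₁ = μ₂
H₁: μ₁ ≠ μ₂
s₁²/n₁ = 11.19²/16 = 7.8260,  s₂²/n₂ = 9.62²/33 = 2.8044
SE = √(s₁²/n₁ + s₂²/n₂) = √(7.8260 + 2.8044) = 3.2604
df (Welch-Satterthwaite) = (s₁²/n₁ + s₂²/n₂)² / [(s₁²/n₁)²/(n₁-1) + (s₂²/n₂)²/(n₂-1)] ≈ 26.11
t = (x̄₁ - x̄₂) / SE = (68.97 - 81.97) / 3.2604 = -13.00 / 3.2604 = -3.987
p-value = 0.0005

Since p-value < α = 0.05, we reject H₀.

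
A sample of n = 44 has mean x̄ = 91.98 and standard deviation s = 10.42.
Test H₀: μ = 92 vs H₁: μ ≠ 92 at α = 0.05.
One-sample t-test:
H₀: μ = 92
H₁: μ ≠ 92
df = n - 1 = 43
t = (x̄ - μ₀) / (s/√n) = (91.98 - 92) / (10.42/√44) = -0.013
p-value = 0.9899

Since p-value > α = 0.05, we fail to reject H₀.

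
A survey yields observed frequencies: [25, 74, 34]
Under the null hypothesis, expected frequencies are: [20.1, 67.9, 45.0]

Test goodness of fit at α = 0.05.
Chi-square goodness of fit test:
H₀: observed counts match expected distribution
H₁: observed counts differ from expected distribution
df = k - 1 = 2
χ² = Σ(O - E)²/E
   = (25 - 20.1)²/20.1 + (74 - 67.9)²/67.9 + (34 - 45.0)²/45.0
   = 1.195 + 0.548 + 2.689
   = 4.43
p-value = 0.1091

Since p-value > α = 0.05, we fail to reject H₀.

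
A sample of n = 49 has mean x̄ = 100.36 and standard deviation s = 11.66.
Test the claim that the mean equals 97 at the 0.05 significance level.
One-sample t-test:
H₀: μ = 97
H₁: μ ≠ 97
df = n - 1 = 48
t = (x̄ - μ₀) / (s/√n) = (100.36 - 97) / (11.66/√49) = 2.017
p-value = 0.0493

Since p-value < α = 0.05, we reject H₀.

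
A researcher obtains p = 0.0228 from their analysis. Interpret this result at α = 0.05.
Since p = 0.0228 < α = 0.05, reject H₀.
There is sufficient evidence to reject the null hypothesis; the result is statistically significant at the 0.05 level.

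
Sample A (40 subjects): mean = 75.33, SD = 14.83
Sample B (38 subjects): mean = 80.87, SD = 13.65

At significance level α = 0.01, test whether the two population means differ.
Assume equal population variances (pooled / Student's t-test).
Student's two-sample t-test (equal variances):
H₀: μ₁ = μ₂
H₁: μ₁ ≠ μ₂
df = n₁ + n₂ - 2 = 76
Pooled variance s_p² = [(n₁-1)s₁² + (n₂-1)s₂²] / (n₁ + n₂ - 2) = [(39)(14.83²) + (37)(13.65²)] / 76 = 203.5679
SE = √(s_p²(1/n₁ + 1/n₂)) = √(203.5679 × (1/40 + 1/38)) = 3.2321
t = (x̄₁ - x̄₂) / SE = (75.33 - 80.87) / 3.2321 = -5.54 / 3.2321 = -1.714
p-value = 0.0906

Since p-value > α = 0.01, we fail to reject H₀.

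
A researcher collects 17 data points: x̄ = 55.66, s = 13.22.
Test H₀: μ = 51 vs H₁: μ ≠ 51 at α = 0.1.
One-sample t-test:
H₀: μ = 51
H₁: μ ≠ 51
df = n - 1 = 16
t = (x̄ - μ₀) / (s/√n) = (55.66 - 51) / (13.22/√17) = 1.453
p-value = 0.1655

Since p-value > α = 0.1, we fail to reject H₀.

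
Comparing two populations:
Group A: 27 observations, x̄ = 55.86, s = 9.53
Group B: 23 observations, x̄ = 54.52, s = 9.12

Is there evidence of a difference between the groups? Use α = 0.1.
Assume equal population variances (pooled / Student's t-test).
Student's two-sample t-test (equal variances):
H₀: μ₁ = μ₂
H₁: μ₁ ≠ μ₂
df = n₁ + n₂ - 2 = 48
Pooled variance s_p² = [(n₁-1)s₁² + (n₂-1)s₂²] / (n₁ + n₂ - 2) = [(26)(9.53²) + (22)(9.12²)] / 48 = 87.3163
SE = √(s_p²(1/n₁ + 1/n₂)) = √(87.3163 × (1/27 + 1/23)) = 2.6515
t = (x̄₁ - x̄₂) / SE = (55.86 - 54.52) / 2.6515 = 1.34 / 2.6515 = 0.505
p-value = 0.6156

Since p-value > α = 0.1, we fail to reject H₀.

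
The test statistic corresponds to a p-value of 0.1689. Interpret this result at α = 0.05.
Since p = 0.1689 > α = 0.05, fail to reject H₀.
There is insufficient evidence to reject the null hypothesis; the result is not statistically significant at the 0.05 level.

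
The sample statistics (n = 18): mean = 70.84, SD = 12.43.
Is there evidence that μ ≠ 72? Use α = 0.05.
One-sample t-test:
H₀: μ = 72
H₁: μ ≠ 72
df = n - 1 = 17
t = (x̄ - μ₀) / (s/√n) = (70.84 - 72) / (12.43/√18) = -0.396
p-value = 0.6971

Since p-value > α = 0.05, we fail to reject H₀.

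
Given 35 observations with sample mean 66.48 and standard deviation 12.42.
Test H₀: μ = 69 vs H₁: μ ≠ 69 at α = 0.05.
One-sample t-test:
H₀: μ = 69
H₁: μ ≠ 69
df = n - 1 = 34
t = (x̄ - μ₀) / (s/√n) = (66.48 - 69) / (12.42/√35) = -1.200
p-value = 0.2383

Since p-value > α = 0.05, we fail to reject H₀.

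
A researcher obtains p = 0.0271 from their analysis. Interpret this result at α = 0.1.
Since p = 0.0271 < α = 0.1, reject H₀.
There is sufficient evidence to reject the null hypothesis; the result is statistically significant at the 0.1 level.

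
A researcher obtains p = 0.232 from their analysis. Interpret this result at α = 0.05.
Since p = 0.232 > α = 0.05, fail to reject H₀.
There is insufficient evidence to reject the null hypothesis; the result is not statistically significant at the 0.05 level.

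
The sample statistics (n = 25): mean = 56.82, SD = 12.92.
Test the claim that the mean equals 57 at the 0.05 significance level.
One-sample t-test:
H₀: μ = 57
H₁: μ ≠ 57
df = n - 1 = 24
t = (x̄ - μ₀) / (s/√n) = (56.82 - 57) / (12.92/√25) = -0.070
p-value = 0.9450

Since p-value > α = 0.05, we fail to reject H₀.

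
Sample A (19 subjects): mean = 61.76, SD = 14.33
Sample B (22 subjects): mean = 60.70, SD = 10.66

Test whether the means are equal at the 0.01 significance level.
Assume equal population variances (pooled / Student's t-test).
Student's two-sample t-test (equal variances):
H₀: μ₁ = μ₂
H₁: μ₁ ≠ μ₂
df = n₁ + n₂ - 2 = 39
Pooled variance s_p² = [(n₁-1)s₁² + (n₂-1)s₂²] / (n₁ + n₂ - 2) = [(18)(14.33²) + (21)(10.66²)] / 39 = 155.9648
SE = √(s_p²(1/n₁ + 1/n₂)) = √(155.9648 × (1/19 + 1/22)) = 3.9113
t = (x̄₁ - x̄₂) / SE = (61.76 - 60.70) / 3.9113 = 1.06 / 3.9113 = 0.271
p-value = 0.7878

Since p-value > α = 0.01, we fail to reject H₀.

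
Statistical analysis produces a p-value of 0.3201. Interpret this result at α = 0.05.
Since p = 0.3201 > α = 0.05, fail to reject H₀.
There is insufficient evidence to reject the null hypothesis; the result is not statistically significant at the 0.05 level.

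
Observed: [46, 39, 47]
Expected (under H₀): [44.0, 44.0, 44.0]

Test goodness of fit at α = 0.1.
Chi-square goodness of fit test:
H₀: observed counts match expected distribution
H₁: observed counts differ from expected distribution
df = k - 1 = 2
χ² = Σ(O - E)²/E
   = (46 - 44.0)²/44.0 + (39 - 44.0)²/44.0 + (47 - 44.0)²/44.0
   = 0.091 + 0.568 + 0.205
   = 0.86
p-value = 0.6493

Since p-value > α = 0.1, we fail to reject H₀.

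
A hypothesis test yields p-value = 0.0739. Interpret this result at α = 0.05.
Since p = 0.0739 > α = 0.05, fail to reject H₀.
There is insufficient evidence to reject the null hypothesis; the result is not statistically significant at the 0.05 level.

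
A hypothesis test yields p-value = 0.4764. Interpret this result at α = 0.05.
Since p = 0.4764 > α = 0.05, fail to reject H₀.
There is insufficient evidence to reject the null hypothesis; the result is not statistically significant at the 0.05 level.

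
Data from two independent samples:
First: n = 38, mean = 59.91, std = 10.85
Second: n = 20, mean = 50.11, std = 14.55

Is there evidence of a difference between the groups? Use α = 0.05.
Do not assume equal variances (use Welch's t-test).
Welch's two-sample t-test:
H₀: μ₁ = μ₂
H₁: μ₁ ≠ μ₂
s₁²/n₁ = 10.85²/38 = 3.0980,  s₂²/n₂ = 14.55²/20 = 10.5851
SE = √(s₁²/n₁ + s₂²/n₂) = √(3.0980 + 10.5851) = 3.6991
df (Welch-Satterthwaite) = (s₁²/n₁ + s₂²/n₂)² / [(s₁²/n₁)²/(n₁-1) + (s₂²/n₂)²/(n₂-1)] ≈ 30.41
t = (x̄₁ - x̄₂) / SE = (59.91 - 50.11) / 3.6991 = 9.80 / 3.6991 = 2.649
p-value = 0.0127

Since p-value < α = 0.05, we reject H₀.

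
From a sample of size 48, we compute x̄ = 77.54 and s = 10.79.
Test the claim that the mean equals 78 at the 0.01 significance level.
One-sample t-test:
H₀: μ = 78
H₁: μ ≠ 78
df = n - 1 = 47
t = (x̄ - μ₀) / (s/√n) = (77.54 - 78) / (10.79/√48) = -0.295
p-value = 0.7690

Since p-value > α = 0.01, we fail to reject H₀.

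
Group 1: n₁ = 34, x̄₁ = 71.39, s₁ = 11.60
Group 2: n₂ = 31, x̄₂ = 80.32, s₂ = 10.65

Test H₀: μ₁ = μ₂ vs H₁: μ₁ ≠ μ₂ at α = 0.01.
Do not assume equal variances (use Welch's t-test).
Welch's two-sample t-test:
H₀: μ₁ = μ₂
H₁: μ₁ ≠ μ₂
s₁²/n₁ = 11.60²/34 = 3.9576,  s₂²/n₂ = 10.65²/31 = 3.6588
SE = √(s₁²/n₁ + s₂²/n₂) = √(3.9576 + 3.6588) = 2.7598
df (Welch-Satterthwaite) = (s₁²/n₁ + s₂²/n₂)² / [(s₁²/n₁)²/(n₁-1) + (s₂²/n₂)²/(n₂-1)] ≈ 63.00
t = (x̄₁ - x̄₂) / SE = (71.39 - 80.32) / 2.7598 = -8.93 / 2.7598 = -3.236
p-value = 0.0019

Since p-value < α = 0.01, we reject H₀.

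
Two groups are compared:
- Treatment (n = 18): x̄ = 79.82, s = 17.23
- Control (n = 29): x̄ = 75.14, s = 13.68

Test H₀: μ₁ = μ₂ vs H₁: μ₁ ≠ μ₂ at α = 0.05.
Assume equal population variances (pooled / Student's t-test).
Student's two-sample t-test (equal variances):
H₀: μ₁ = μ₂
H₁: μ₁ ≠ μ₂
df = n₁ + n₂ - 2 = 45
Pooled variance s_p² = [(n₁-1)s₁² + (n₂-1)s₂²] / (n₁ + n₂ - 2) = [(17)(17.23²) + (28)(13.68²)] / 45 = 228.5961
SE = √(s_p²(1/n₁ + 1/n₂)) = √(228.5961 × (1/18 + 1/29)) = 4.5368
t = (x̄₁ - x̄₂) / SE = (79.82 - 75.14) / 4.5368 = 4.68 / 4.5368 = 1.032
p-value = 0.3078

Since p-value > α = 0.05, we fail to reject H₀.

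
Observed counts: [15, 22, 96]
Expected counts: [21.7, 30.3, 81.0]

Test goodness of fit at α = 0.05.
Chi-square goodness of fit test:
H₀: observed counts match expected distribution
H₁: observed counts differ from expected distribution
df = k - 1 = 2
χ² = Σ(O - E)²/E
   = (15 - 21.7)²/21.7 + (22 - 30.3)²/30.3 + (96 - 81.0)²/81.0
   = 2.069 + 2.274 + 2.778
   = 7.12
p-value = 0.0284

Since p-value < α = 0.05, we reject H₀.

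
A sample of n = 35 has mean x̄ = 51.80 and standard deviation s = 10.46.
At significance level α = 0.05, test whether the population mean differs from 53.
One-sample t-test:
H₀: μ = 53
H₁: μ ≠ 53
df = n - 1 = 34
t = (x̄ - μ₀) / (s/√n) = (51.80 - 53) / (10.46/√35) = -0.679
p-value = 0.5019

Since p-value > α = 0.05, we fail to reject H₀.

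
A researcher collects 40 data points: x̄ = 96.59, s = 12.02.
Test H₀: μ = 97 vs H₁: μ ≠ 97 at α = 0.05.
One-sample t-test:
H₀: μ = 97
H₁: μ ≠ 97
df = n - 1 = 39
t = (x̄ - μ₀) / (s/√n) = (96.59 - 97) / (12.02/√40) = -0.216
p-value = 0.8303

Since p-value > α = 0.05, we fail to reject H₀.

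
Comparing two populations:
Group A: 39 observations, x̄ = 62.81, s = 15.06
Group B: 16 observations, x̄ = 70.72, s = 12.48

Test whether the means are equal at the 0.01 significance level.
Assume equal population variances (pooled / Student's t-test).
Student's two-sample t-test (equal variances):
H₀: μ₁ = μ₂
H₁: μ₁ ≠ μ₂
df = n₁ + n₂ - 2 = 53
Pooled variance s_p² = [(n₁-1)s₁² + (n₂-1)s₂²] / (n₁ + n₂ - 2) = [(38)(15.06²) + (15)(12.48²)] / 53 = 206.6942
SE = √(s_p²(1/n₁ + 1/n₂)) = √(206.6942 × (1/39 + 1/16)) = 4.2683
t = (x̄₁ - x̄₂) / SE = (62.81 - 70.72) / 4.2683 = -7.91 / 4.2683 = -1.853
p-value = 0.0694

Since p-value > α = 0.01, we fail to reject H₀.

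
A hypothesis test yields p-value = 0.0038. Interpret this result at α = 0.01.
Since p = 0.0038 < α = 0.01, reject H₀.
There is sufficient evidence to reject the null hypothesis; the result is statistically significant at the 0.01 level.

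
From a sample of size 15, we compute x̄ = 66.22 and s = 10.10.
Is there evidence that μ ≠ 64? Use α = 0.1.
One-sample t-test:
H₀: μ = 64
H₁: μ ≠ 64
df = n - 1 = 14
t = (x̄ - μ₀) / (s/√n) = (66.22 - 64) / (10.10/√15) = 0.851
p-value = 0.4089

Since p-value > α = 0.1, we fail to reject H₀.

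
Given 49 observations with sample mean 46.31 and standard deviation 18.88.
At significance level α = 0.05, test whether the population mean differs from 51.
One-sample t-test:
H₀: μ = 51
H₁: μ ≠ 51
df = n - 1 = 48
t = (x̄ - μ₀) / (s/√n) = (46.31 - 51) / (18.88/√49) = -1.739
p-value = 0.0885

Since p-value > α = 0.05, we fail to reject H₀.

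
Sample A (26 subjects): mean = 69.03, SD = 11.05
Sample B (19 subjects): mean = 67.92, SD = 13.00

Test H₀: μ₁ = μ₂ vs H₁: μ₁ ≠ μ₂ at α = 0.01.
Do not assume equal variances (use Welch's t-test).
Welch's two-sample t-test:
H₀: μ₁ = μ₂
H₁: μ₁ ≠ μ₂
s₁²/n₁ = 11.05²/26 = 4.6963,  s₂²/n₂ = 13.00²/19 = 8.8947
SE = √(s₁²/n₁ + s₂²/n₂) = √(4.6963 + 8.8947) = 3.6866
df (Welch-Satterthwaite) = (s₁²/n₁ + s₂²/n₂)² / [(s₁²/n₁)²/(n₁-1) + (s₂²/n₂)²/(n₂-1)] ≈ 35.00
t = (x̄₁ - x̄₂) / SE = (69.03 - 67.92) / 3.6866 = 1.11 / 3.6866 = 0.301
p-value = 0.7651

Since p-value > α = 0.01, we fail to reject H₀.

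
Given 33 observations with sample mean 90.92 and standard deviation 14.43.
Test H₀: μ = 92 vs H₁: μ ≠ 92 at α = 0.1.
One-sample t-test:
H₀: μ = 92
H₁: μ ≠ 92
df = n - 1 = 32
t = (x̄ - μ₀) / (s/√n) = (90.92 - 92) / (14.43/√33) = -0.430
p-value = 0.6701

Since p-value > α = 0.1, we fail to reject H₀.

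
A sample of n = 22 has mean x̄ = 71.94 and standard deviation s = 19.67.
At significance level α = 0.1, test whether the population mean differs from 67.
One-sample t-test:
H₀: μ = 67
H₁: μ ≠ 67
df = n - 1 = 21
t = (x̄ - μ₀) / (s/√n) = (71.94 - 67) / (19.67/√22) = 1.178
p-value = 0.2520

Since p-value > α = 0.1, we fail to reject H₀.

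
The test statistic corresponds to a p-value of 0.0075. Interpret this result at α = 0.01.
Since p = 0.0075 < α = 0.01, reject H₀.
There is sufficient evidence to reject the null hypothesis; the result is statistically significant at the 0.01 level.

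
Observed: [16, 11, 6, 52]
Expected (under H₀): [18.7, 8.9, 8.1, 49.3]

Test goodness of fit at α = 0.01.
Chi-square goodness of fit test:
H₀: observed counts match expected distribution
H₁: observed counts differ from expected distribution
df = k - 1 = 3
χ² = Σ(O - E)²/E
   = (16 - 18.7)²/18.7 + (11 - 8.9)²/8.9 + (6 - 8.1)²/8.1 + (52 - 49.3)²/49.3
   = 0.390 + 0.496 + 0.544 + 0.148
   = 1.58
p-value = 0.6645

Since p-value > α = 0.01, we fail to reject H₀.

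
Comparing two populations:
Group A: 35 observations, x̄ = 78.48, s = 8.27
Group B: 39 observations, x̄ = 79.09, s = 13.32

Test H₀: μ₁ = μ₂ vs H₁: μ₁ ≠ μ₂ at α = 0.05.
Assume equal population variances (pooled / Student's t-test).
Student's two-sample t-test (equal variances):
H₀: μ₁ = μ₂
H₁: μ₁ ≠ μ₂
df = n₁ + n₂ - 2 = 72
Pooled variance s_p² = [(n₁-1)s₁² + (n₂-1)s₂²] / (n₁ + n₂ - 2) = [(34)(8.27²) + (38)(13.32²)] / 72 = 125.9362
SE = √(s_p²(1/n₁ + 1/n₂)) = √(125.9362 × (1/35 + 1/39)) = 2.6129
t = (x̄₁ - x̄₂) / SE = (78.48 - 79.09) / 2.6129 = -0.61 / 2.6129 = -0.233
p-value = 0.8161

Since p-value > α = 0.05, we fail to reject H₀.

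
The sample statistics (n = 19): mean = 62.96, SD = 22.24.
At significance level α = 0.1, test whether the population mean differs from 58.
One-sample t-test:
H₀: μ = 58
H₁: μ ≠ 58
df = n - 1 = 18
t = (x̄ - μ₀) / (s/√n) = (62.96 - 58) / (22.24/√19) = 0.972
p-value = 0.3439

Since p-value > α = 0.1, we fail to reject H₀.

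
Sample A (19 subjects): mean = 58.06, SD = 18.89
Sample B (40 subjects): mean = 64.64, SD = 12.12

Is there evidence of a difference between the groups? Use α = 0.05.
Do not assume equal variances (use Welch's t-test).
Welch's two-sample t-test:
H₀: μ₁ = μ₂
H₁: μ₁ ≠ μ₂
s₁²/n₁ = 18.89²/19 = 18.7806,  s₂²/n₂ = 12.12²/40 = 3.6724
SE = √(s₁²/n₁ + s₂²/n₂) = √(18.7806 + 3.6724) = 4.7385
df (Welch-Satterthwaite) = (s₁²/n₁ + s₂²/n₂)² / [(s₁²/n₁)²/(n₁-1) + (s₂²/n₂)²/(n₂-1)] ≈ 25.28
t = (x̄₁ - x̄₂) / SE = (58.06 - 64.64) / 4.7385 = -6.58 / 4.7385 = -1.389
p-value = 0.1771

Since p-value > α = 0.05, we fail to reject H₀.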